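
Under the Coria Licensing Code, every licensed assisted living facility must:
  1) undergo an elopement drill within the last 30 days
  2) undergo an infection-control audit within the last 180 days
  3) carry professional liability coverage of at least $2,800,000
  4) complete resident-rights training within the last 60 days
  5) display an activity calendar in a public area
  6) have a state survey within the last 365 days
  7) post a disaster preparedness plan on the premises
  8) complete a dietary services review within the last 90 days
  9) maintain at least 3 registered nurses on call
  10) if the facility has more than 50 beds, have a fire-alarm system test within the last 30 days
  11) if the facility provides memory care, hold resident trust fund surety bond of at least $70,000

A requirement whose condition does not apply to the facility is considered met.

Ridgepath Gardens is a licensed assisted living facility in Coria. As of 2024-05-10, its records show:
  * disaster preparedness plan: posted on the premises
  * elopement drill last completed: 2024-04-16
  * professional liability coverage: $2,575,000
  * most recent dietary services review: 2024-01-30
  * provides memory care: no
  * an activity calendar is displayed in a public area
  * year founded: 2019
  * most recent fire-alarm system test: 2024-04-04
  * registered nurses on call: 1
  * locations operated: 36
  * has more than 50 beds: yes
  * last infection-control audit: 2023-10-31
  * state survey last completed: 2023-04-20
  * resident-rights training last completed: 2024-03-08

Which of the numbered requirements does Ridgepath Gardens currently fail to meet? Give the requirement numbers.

1. elopement drill 24 days ago vs limit 30 → met
2. infection-control audit 192 days ago vs limit 180 → not met
3. professional liability coverage $2,575,000 < $2,800,000 → not met
4. resident-rights training 63 days ago vs limit 60 → not met
5. activity calendar present → met
6. state survey 386 days ago vs limit 365 → not met
7. disaster preparedness plan present → met
8. dietary services review 101 days ago vs limit 90 → not met
9. registered nurses on call 1 < 3 → not met
10. condition 'has more than 50 beds' holds; fire-alarm system test 36 days ago vs limit 30 → not met
11. condition 'provides memory care' does not hold → requirement n/a → met
Not met: 2, 3, 4, 6, 8, 9, 10

2, 3, 4, 6, 8, 9, 10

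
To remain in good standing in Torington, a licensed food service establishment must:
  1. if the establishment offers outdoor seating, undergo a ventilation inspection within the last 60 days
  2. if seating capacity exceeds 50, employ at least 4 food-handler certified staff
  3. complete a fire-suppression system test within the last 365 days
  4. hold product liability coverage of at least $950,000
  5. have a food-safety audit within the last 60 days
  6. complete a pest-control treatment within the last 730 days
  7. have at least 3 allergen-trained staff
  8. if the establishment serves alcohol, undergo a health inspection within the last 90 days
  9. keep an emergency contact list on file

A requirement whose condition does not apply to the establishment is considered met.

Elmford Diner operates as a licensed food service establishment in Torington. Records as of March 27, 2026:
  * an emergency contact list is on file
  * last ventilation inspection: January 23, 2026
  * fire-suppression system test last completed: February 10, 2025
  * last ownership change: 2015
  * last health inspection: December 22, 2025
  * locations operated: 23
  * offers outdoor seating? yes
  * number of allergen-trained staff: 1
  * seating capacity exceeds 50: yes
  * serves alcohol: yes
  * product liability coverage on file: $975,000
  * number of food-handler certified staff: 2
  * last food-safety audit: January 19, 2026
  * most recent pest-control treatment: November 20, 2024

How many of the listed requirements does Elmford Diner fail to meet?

6

1. condition 'offers outdoor seating' holds; ventilation inspection 63 days ago vs limit 60 → not met
2. condition 'seating capacity exceeds 50' holds; food-handler certified staff 2 < 4 → not met
3. fire-suppression system test 410 days ago vs limit 365 → not met
4. product liability coverage $975,000 ≥ $950,000 → met
5. food-safety audit 67 days ago vs limit 60 → not met
6. pest-control treatment 492 days ago vs limit 730 → met
7. allergen-trained staff 1 < 3 → not met
8. condition 'serves alcohol' holds; health inspection 95 days ago vs limit 90 → not met
9. emergency contact list present → met
Not met: 6 of 9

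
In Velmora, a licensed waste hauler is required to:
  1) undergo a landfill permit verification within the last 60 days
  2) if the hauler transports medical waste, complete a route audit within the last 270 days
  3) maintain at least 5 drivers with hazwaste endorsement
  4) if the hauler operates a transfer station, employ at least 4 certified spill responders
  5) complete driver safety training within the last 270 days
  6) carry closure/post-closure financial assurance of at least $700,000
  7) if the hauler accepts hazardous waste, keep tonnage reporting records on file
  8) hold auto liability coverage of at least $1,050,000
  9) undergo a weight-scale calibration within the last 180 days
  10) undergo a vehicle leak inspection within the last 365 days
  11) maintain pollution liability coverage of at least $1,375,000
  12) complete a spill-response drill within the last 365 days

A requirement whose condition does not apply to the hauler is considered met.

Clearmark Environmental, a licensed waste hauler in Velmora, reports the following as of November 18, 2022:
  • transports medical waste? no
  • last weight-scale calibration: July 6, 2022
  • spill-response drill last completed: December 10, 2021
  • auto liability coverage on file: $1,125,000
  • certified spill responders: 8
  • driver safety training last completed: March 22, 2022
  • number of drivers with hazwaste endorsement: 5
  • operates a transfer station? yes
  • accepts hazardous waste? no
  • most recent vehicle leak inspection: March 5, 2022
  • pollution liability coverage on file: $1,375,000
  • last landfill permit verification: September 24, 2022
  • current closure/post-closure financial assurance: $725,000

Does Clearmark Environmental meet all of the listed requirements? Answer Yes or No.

Yes

1. landfill permit verification 55 days ago vs limit 60 → met
2. condition 'transports medical waste' does not hold → requirement n/a → met
3. drivers with hazwaste endorsement 5 ≥ 5 → met
4. condition 'operates a transfer station' holds; certified spill responders 8 ≥ 4 → met
5. driver safety training 241 days ago vs limit 270 → met
6. closure/post-closure financial assurance $725,000 ≥ $700,000 → met
7. condition 'accepts hazardous waste' does not hold → requirement n/a → met
8. auto liability coverage $1,125,000 ≥ $1,050,000 → met
9. weight-scale calibration 135 days ago vs limit 180 → met
10. vehicle leak inspection 258 days ago vs limit 365 → met
11. pollution liability coverage $1,375,000 ≥ $1,375,000 → met
12. spill-response drill 343 days ago vs limit 365 → met
All met.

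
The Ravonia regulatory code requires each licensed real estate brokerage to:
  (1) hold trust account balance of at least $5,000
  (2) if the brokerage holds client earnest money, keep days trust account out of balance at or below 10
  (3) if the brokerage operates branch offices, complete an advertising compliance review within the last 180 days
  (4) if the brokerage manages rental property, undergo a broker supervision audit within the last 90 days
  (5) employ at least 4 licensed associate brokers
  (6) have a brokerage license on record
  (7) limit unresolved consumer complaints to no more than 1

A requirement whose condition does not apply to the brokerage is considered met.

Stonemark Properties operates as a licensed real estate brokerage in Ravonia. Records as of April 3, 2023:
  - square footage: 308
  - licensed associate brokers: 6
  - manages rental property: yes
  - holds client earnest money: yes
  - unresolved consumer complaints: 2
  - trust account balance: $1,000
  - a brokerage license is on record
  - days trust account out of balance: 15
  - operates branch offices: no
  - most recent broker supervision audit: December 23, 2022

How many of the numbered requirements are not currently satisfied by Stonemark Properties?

1. trust account balance $1,000 < $5,000 → not met
2. condition 'holds client earnest money' holds; days trust account out of balance 15 > 10 → not met
3. condition 'operates branch offices' does not hold → requirement n/a → met
4. condition 'manages rental property' holds; broker supervision audit 101 days ago vs limit 90 → not met
5. licensed associate brokers 6 ≥ 4 → met
6. brokerage license present → met
7. unresolved consumer complaints 2 > 1 → not met
Not met: 4 of 7

4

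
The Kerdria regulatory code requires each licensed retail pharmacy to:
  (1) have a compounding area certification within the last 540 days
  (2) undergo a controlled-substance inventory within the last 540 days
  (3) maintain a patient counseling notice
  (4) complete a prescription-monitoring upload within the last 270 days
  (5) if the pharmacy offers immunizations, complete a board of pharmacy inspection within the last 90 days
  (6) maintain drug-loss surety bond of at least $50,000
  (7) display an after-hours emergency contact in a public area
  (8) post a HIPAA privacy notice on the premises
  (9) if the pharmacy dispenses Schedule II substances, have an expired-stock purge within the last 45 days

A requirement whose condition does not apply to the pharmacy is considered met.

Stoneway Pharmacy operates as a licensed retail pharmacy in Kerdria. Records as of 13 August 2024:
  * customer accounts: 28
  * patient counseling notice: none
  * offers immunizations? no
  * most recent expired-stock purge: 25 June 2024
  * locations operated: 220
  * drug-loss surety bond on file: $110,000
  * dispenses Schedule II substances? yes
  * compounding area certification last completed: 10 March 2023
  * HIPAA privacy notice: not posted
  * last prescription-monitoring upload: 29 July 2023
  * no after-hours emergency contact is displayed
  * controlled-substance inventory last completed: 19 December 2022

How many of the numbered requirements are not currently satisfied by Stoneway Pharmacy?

1. compounding area certification 522 days ago vs limit 540 → met
2. controlled-substance inventory 603 days ago vs limit 540 → not met
3. patient counseling notice absent → not met
4. prescription-monitoring upload 381 days ago vs limit 270 → not met
5. condition 'offers immunizations' does not hold → requirement n/a → met
6. drug-loss surety bond $110,000 ≥ $50,000 → met
7. after-hours emergency contact absent → not met
8. HIPAA privacy notice absent → not met
9. condition 'dispenses Schedule II substances' holds; expired-stock purge 49 days ago vs limit 45 → not met
Not met: 6 of 9

6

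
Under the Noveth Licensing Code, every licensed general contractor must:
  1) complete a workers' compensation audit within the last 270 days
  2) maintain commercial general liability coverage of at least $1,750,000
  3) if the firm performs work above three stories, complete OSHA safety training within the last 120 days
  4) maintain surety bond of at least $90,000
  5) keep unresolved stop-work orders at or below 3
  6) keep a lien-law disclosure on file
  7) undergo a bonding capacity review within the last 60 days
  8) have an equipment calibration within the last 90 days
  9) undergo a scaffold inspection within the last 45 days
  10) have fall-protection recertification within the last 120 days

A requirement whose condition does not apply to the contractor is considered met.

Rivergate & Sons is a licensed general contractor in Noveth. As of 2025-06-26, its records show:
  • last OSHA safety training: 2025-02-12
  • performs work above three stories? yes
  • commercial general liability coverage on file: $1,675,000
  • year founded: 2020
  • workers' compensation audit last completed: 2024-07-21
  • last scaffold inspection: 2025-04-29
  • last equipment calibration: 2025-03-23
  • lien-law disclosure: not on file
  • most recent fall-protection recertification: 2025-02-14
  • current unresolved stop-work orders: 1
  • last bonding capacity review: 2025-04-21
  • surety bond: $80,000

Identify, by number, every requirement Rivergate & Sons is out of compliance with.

1, 2, 3, 4, 6, 7, 8, 9, 10

1. workers' compensation audit 340 days ago vs limit 270 → not met
2. commercial general liability coverage $1,675,000 < $1,750,000 → not met
3. condition 'performs work above three stories' holds; OSHA safety training 134 days ago vs limit 120 → not met
4. surety bond $80,000 < $90,000 → not met
5. unresolved stop-work orders 1 ≤ 3 → met
6. lien-law disclosure absent → not met
7. bonding capacity review 66 days ago vs limit 60 → not met
8. equipment calibration 95 days ago vs limit 90 → not met
9. scaffold inspection 58 days ago vs limit 45 → not met
10. fall-protection recertification 132 days ago vs limit 120 → not met
Not met: 1, 2, 3, 4, 6, 7, 8, 9, 10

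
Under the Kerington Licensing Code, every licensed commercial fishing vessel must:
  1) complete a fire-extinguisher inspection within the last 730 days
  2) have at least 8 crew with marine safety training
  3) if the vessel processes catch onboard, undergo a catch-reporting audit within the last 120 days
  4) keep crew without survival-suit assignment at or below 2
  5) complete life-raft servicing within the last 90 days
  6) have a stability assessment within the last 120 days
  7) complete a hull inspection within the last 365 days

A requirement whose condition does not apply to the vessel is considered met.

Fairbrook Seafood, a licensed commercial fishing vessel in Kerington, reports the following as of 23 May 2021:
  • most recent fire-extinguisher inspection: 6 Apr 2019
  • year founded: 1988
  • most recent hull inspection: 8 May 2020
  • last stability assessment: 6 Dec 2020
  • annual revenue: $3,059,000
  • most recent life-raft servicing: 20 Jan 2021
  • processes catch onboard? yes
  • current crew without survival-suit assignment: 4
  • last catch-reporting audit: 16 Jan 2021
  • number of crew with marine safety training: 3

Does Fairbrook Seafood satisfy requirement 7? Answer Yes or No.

No

7. hull inspection 380 days ago vs limit 365 → not met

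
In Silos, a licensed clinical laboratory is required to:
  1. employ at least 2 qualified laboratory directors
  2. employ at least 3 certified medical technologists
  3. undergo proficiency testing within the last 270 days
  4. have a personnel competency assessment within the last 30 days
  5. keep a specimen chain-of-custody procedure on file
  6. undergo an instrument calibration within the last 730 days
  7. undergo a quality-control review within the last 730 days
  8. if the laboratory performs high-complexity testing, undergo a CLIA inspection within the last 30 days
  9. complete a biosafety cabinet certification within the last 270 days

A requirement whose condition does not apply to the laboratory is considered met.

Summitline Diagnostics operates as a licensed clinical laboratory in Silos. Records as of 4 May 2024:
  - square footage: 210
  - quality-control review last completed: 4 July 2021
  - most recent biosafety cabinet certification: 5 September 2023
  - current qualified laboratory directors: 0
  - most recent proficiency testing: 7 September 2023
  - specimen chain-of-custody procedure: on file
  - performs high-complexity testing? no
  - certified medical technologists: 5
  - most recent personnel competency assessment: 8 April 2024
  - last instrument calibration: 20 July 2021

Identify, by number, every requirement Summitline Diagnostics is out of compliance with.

1. qualified laboratory directors 0 < 2 → not met
2. certified medical technologists 5 ≥ 3 → met
3. proficiency testing 240 days ago vs limit 270 → met
4. personnel competency assessment 26 days ago vs limit 30 → met
5. specimen chain-of-custody procedure present → met
6. instrument calibration 1019 days ago vs limit 730 → not met
7. quality-control review 1035 days ago vs limit 730 → not met
8. condition 'performs high-complexity testing' does not hold → requirement n/a → met
9. biosafety cabinet certification 242 days ago vs limit 270 → met
Not met: 1, 6, 7

1, 6, 7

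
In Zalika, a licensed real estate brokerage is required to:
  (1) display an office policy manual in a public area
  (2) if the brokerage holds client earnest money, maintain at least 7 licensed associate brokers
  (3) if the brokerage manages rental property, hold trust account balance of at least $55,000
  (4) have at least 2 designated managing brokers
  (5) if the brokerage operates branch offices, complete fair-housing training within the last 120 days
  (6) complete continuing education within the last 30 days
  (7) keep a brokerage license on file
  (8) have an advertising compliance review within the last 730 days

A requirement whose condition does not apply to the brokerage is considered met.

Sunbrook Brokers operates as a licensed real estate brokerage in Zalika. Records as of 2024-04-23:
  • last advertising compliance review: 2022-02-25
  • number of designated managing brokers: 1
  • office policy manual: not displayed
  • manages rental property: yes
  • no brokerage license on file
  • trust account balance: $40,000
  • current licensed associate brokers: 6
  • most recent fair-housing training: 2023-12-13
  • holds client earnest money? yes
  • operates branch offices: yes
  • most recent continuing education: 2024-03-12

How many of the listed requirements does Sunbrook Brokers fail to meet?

8

1. office policy manual absent → not met
2. condition 'holds client earnest money' holds; licensed associate brokers 6 < 7 → not met
3. condition 'manages rental property' holds; trust account balance $40,000 < $55,000 → not met
4. designated managing brokers 1 < 2 → not met
5. condition 'operates branch offices' holds; fair-housing training 132 days ago vs limit 120 → not met
6. continuing education 42 days ago vs limit 30 → not met
7. brokerage license absent → not met
8. advertising compliance review 788 days ago vs limit 730 → not met
Not met: 8 of 8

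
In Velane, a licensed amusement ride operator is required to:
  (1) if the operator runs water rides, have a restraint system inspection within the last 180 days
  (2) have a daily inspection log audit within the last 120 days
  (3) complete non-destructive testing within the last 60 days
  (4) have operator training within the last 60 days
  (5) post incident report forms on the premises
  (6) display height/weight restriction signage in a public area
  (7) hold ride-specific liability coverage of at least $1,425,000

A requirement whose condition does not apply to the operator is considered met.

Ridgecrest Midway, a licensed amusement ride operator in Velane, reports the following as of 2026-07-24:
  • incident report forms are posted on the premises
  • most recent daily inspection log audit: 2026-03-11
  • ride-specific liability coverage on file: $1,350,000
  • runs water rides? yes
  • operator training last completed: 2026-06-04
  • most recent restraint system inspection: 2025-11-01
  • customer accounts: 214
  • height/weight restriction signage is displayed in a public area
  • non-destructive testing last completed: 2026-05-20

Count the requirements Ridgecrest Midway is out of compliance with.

1. condition 'runs water rides' holds; restraint system inspection 265 days ago vs limit 180 → not met
2. daily inspection log audit 135 days ago vs limit 120 → not met
3. non-destructive testing 65 days ago vs limit 60 → not met
4. operator training 50 days ago vs limit 60 → met
5. incident report forms present → met
6. height/weight restriction signage present → met
7. ride-specific liability coverage $1,350,000 < $1,425,000 → not met
Not met: 4 of 7

4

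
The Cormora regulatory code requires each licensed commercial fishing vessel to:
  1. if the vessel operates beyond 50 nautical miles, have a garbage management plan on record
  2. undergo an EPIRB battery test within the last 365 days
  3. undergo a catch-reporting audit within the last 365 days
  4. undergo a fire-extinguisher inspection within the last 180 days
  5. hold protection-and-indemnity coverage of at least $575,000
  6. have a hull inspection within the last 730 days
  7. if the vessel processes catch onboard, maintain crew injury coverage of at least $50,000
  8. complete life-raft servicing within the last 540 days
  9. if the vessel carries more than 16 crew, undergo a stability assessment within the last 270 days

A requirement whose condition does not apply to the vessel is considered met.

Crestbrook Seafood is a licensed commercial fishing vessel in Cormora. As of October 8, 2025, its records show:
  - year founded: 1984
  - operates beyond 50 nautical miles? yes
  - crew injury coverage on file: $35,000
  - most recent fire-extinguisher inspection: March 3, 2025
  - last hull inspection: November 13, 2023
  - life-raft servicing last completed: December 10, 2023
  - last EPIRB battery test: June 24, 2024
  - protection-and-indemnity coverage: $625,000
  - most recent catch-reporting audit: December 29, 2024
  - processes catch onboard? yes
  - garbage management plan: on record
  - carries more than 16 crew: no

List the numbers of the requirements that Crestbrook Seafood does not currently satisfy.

1. condition 'operates beyond 50 nautical miles' holds; garbage management plan present → met
2. EPIRB battery test 471 days ago vs limit 365 → not met
3. catch-reporting audit 283 days ago vs limit 365 → met
4. fire-extinguisher inspection 219 days ago vs limit 180 → not met
5. protection-and-indemnity coverage $625,000 ≥ $575,000 → met
6. hull inspection 695 days ago vs limit 730 → met
7. condition 'processes catch onboard' holds; crew injury coverage $35,000 < $50,000 → not met
8. life-raft servicing 668 days ago vs limit 540 → not met
9. condition 'carries more than 16 crew' does not hold → requirement n/a → met
Not met: 2, 4, 7, 8

2, 4, 7, 8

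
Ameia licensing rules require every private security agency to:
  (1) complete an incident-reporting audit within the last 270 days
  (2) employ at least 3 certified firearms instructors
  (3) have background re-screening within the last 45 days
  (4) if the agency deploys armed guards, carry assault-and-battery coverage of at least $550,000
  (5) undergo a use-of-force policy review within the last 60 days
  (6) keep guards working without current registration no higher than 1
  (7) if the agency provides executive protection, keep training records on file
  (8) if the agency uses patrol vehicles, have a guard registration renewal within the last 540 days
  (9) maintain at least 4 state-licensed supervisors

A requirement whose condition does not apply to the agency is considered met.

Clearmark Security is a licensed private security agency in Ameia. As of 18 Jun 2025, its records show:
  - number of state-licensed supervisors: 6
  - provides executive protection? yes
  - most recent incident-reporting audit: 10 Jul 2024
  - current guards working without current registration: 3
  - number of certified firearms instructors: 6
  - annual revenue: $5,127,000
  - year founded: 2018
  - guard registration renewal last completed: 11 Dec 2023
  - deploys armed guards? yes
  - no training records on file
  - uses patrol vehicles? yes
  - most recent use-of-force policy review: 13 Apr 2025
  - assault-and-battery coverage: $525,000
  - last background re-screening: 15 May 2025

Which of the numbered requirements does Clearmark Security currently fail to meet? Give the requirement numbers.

1, 4, 5, 6, 7, 8

1. incident-reporting audit 343 days ago vs limit 270 → not met
2. certified firearms instructors 6 ≥ 3 → met
3. background re-screening 34 days ago vs limit 45 → met
4. condition 'deploys armed guards' holds; assault-and-battery coverage $525,000 < $550,000 → not met
5. use-of-force policy review 66 days ago vs limit 60 → not met
6. guards working without current registration 3 > 1 → not met
7. condition 'provides executive protection' holds; training records absent → not met
8. condition 'uses patrol vehicles' holds; guard registration renewal 555 days ago vs limit 540 → not met
9. state-licensed supervisors 6 ≥ 4 → met
Not met: 1, 4, 5, 6, 7, 8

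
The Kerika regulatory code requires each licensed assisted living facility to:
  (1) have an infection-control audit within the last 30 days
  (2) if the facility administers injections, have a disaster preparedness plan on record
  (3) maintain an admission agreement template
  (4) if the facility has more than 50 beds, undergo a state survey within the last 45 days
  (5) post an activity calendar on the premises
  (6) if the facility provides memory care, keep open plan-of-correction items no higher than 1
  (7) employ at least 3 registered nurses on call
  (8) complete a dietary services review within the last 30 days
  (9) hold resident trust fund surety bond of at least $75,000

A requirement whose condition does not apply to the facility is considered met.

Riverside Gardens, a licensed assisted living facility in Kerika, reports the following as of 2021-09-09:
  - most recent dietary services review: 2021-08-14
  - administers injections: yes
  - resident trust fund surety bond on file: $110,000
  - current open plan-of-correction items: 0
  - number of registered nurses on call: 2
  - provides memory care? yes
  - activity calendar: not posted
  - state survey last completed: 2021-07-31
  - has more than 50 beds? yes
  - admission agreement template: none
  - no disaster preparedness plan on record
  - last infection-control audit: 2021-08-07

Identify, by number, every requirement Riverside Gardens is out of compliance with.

1, 2, 3, 5, 7

1. infection-control audit 33 days ago vs limit 30 → not met
2. condition 'administers injections' holds; disaster preparedness plan absent → not met
3. admission agreement template absent → not met
4. condition 'has more than 50 beds' holds; state survey 40 days ago vs limit 45 → met
5. activity calendar absent → not met
6. condition 'provides memory care' holds; open plan-of-correction items 0 ≤ 1 → met
7. registered nurses on call 2 < 3 → not met
8. dietary services review 26 days ago vs limit 30 → met
9. resident trust fund surety bond $110,000 ≥ $75,000 → met
Not met: 1, 2, 3, 5, 7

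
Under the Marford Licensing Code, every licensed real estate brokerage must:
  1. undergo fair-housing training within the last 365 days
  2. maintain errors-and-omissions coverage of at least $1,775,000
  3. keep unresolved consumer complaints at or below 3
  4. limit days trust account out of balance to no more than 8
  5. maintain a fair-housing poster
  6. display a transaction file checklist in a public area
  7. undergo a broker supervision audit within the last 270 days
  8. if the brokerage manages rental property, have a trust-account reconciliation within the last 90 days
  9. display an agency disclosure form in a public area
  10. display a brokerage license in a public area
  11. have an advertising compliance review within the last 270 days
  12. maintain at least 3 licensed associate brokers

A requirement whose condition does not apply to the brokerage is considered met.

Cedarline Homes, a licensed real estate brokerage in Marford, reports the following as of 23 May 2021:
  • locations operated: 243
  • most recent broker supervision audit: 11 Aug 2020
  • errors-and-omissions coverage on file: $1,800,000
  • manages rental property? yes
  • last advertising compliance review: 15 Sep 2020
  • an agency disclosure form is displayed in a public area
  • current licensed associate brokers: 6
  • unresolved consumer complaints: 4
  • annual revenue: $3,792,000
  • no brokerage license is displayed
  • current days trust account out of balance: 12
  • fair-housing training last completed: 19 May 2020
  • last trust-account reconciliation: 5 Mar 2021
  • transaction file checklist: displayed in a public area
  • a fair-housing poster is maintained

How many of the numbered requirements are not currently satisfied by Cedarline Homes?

5

1. fair-housing training 369 days ago vs limit 365 → not met
2. errors-and-omissions coverage $1,800,000 ≥ $1,775,000 → met
3. unresolved consumer complaints 4 > 3 → not met
4. days trust account out of balance 12 > 8 → not met
5. fair-housing poster present → met
6. transaction file checklist present → met
7. broker supervision audit 285 days ago vs limit 270 → not met
8. condition 'manages rental property' holds; trust-account reconciliation 79 days ago vs limit 90 → met
9. agency disclosure form present → met
10. brokerage license absent → not met
11. advertising compliance review 250 days ago vs limit 270 → met
12. licensed associate brokers 6 ≥ 3 → met
Not met: 5 of 12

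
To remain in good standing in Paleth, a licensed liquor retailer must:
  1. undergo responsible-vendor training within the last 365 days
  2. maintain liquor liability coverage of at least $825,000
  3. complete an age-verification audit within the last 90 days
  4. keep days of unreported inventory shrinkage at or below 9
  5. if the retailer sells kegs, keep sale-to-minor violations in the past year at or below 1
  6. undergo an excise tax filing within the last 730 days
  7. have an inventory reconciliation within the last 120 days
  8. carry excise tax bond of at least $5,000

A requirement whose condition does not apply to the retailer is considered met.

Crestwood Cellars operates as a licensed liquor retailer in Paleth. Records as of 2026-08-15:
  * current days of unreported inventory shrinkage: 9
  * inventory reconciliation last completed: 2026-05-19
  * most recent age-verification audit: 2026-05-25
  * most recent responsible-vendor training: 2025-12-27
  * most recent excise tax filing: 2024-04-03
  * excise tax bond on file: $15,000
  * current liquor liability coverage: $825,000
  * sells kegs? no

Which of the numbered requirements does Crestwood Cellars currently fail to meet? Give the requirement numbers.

6

1. responsible-vendor training 231 days ago vs limit 365 → met
2. liquor liability coverage $825,000 ≥ $825,000 → met
3. age-verification audit 82 days ago vs limit 90 → met
4. days of unreported inventory shrinkage 9 ≤ 9 → met
5. condition 'sells kegs' does not hold → requirement n/a → met
6. excise tax filing 864 days ago vs limit 730 → not met
7. inventory reconciliation 88 days ago vs limit 120 → met
8. excise tax bond $15,000 ≥ $5,000 → met
Not met: 6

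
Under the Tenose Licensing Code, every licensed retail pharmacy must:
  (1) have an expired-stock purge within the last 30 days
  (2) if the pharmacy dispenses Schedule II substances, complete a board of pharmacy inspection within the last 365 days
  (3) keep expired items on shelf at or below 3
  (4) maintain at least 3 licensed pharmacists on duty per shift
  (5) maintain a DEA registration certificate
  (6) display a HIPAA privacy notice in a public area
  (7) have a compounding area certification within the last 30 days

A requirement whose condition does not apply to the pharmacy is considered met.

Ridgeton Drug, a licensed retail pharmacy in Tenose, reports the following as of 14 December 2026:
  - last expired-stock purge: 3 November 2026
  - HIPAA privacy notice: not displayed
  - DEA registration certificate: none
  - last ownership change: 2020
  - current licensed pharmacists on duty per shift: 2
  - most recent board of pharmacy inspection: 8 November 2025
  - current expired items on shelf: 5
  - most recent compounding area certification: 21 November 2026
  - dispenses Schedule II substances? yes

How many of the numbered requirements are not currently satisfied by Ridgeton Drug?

6

1. expired-stock purge 41 days ago vs limit 30 → not met
2. condition 'dispenses Schedule II substances' holds; board of pharmacy inspection 401 days ago vs limit 365 → not met
3. expired items on shelf 5 > 3 → not met
4. licensed pharmacists on duty per shift 2 < 3 → not met
5. DEA registration certificate absent → not met
6. HIPAA privacy notice absent → not met
7. compounding area certification 23 days ago vs limit 30 → met
Not met: 6 of 7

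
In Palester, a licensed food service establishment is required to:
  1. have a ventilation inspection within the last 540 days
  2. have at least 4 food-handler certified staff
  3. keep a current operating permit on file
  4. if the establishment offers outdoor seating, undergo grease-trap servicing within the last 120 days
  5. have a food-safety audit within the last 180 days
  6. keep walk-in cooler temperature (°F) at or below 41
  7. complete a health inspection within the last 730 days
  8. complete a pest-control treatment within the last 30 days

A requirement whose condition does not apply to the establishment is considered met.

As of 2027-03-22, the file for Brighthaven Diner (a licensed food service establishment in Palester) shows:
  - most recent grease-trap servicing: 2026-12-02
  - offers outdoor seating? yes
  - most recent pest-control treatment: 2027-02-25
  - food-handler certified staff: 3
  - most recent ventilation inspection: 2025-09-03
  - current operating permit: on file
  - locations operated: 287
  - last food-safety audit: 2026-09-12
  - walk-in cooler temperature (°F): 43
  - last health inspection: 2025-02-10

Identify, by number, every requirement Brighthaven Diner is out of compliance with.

1. ventilation inspection 565 days ago vs limit 540 → not met
2. food-handler certified staff 3 < 4 → not met
3. current operating permit present → met
4. condition 'offers outdoor seating' holds; grease-trap servicing 110 days ago vs limit 120 → met
5. food-safety audit 191 days ago vs limit 180 → not met
6. walk-in cooler temperature (°F) 43 > 41 → not met
7. health inspection 770 days ago vs limit 730 → not met
8. pest-control treatment 25 days ago vs limit 30 → met
Not met: 1, 2, 5, 6, 7

1, 2, 5, 6, 7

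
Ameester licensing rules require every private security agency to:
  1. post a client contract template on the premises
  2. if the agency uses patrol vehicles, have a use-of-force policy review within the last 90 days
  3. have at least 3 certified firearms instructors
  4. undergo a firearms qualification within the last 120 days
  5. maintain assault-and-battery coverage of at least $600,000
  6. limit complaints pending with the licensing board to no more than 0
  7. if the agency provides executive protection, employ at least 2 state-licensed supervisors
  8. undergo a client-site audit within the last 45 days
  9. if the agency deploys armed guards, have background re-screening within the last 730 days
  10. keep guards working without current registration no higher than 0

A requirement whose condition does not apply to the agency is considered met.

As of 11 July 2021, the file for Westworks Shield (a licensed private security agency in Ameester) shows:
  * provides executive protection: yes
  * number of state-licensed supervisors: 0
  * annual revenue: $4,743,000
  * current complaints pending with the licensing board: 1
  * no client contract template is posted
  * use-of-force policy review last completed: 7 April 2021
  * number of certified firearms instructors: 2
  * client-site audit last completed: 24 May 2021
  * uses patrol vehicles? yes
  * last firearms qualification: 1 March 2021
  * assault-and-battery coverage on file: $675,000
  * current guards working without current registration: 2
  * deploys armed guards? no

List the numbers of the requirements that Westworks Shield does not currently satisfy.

1, 2, 3, 4, 6, 7, 8, 10

1. client contract template absent → not met
2. condition 'uses patrol vehicles' holds; use-of-force policy review 95 days ago vs limit 90 → not met
3. certified firearms instructors 2 < 3 → not met
4. firearms qualification 132 days ago vs limit 120 → not met
5. assault-and-battery coverage $675,000 ≥ $600,000 → met
6. complaints pending with the licensing board 1 > 0 → not met
7. condition 'provides executive protection' holds; state-licensed supervisors 0 < 2 → not met
8. client-site audit 48 days ago vs limit 45 → not met
9. condition 'deploys armed guards' does not hold → requirement n/a → met
10. guards working without current registration 2 > 0 → not met
Not met: 1, 2, 3, 4, 6, 7, 8, 10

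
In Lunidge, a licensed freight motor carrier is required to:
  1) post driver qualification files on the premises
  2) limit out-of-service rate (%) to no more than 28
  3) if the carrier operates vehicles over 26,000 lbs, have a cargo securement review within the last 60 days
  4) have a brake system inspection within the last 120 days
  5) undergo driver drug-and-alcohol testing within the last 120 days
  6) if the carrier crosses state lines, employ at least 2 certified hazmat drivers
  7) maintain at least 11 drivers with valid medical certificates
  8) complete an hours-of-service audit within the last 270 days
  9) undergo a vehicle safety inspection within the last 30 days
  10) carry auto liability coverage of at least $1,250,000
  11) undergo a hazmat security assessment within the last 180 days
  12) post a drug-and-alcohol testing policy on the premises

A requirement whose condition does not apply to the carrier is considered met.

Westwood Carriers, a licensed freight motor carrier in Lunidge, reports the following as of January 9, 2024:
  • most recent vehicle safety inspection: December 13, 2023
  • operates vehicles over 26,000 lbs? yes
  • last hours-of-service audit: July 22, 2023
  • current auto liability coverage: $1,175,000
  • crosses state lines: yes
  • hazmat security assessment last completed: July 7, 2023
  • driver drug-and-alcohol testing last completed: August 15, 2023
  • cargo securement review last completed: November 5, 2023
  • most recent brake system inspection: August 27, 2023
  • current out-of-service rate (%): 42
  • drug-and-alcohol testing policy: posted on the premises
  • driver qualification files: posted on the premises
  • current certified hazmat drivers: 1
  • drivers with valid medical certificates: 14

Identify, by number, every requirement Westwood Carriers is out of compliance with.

2, 3, 4, 5, 6, 10, 11

1. driver qualification files present → met
2. out-of-service rate (%) 42 > 28 → not met
3. condition 'operates vehicles over 26,000 lbs' holds; cargo securement review 65 days ago vs limit 60 → not met
4. brake system inspection 135 days ago vs limit 120 → not met
5. driver drug-and-alcohol testing 147 days ago vs limit 120 → not met
6. condition 'crosses state lines' holds; certified hazmat drivers 1 < 2 → not met
7. drivers with valid medical certificates 14 ≥ 11 → met
8. hours-of-service audit 171 days ago vs limit 270 → met
9. vehicle safety inspection 27 days ago vs limit 30 → met
10. auto liability coverage $1,175,000 < $1,250,000 → not met
11. hazmat security assessment 186 days ago vs limit 180 → not met
12. drug-and-alcohol testing policy present → met
Not met: 2, 3, 4, 5, 6, 10, 11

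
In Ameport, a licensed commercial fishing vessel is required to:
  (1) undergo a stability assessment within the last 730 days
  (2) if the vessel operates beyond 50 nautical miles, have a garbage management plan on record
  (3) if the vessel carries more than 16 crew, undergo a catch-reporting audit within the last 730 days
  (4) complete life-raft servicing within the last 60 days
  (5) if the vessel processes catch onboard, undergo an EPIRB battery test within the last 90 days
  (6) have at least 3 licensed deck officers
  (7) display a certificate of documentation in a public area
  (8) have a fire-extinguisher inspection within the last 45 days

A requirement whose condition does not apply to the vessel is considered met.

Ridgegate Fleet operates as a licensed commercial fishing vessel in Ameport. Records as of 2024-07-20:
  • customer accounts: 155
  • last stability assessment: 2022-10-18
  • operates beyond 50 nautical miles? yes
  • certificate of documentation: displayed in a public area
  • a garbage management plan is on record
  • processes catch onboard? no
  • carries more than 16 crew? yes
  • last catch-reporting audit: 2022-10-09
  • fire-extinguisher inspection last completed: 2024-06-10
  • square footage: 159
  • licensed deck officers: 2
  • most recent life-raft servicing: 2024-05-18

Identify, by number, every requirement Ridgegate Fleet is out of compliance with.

4, 6

1. stability assessment 641 days ago vs limit 730 → met
2. condition 'operates beyond 50 nautical miles' holds; garbage management plan present → met
3. condition 'carries more than 16 crew' holds; catch-reporting audit 650 days ago vs limit 730 → met
4. life-raft servicing 63 days ago vs limit 60 → not met
5. condition 'processes catch onboard' does not hold → requirement n/a → met
6. licensed deck officers 2 < 3 → not met
7. certificate of documentation present → met
8. fire-extinguisher inspection 40 days ago vs limit 45 → met
Not met: 4, 6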